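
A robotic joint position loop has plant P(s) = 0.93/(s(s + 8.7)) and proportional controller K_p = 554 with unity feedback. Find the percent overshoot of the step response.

54.1%

Closed-loop characteristic equation: s² + 8.7s + 515.2 = 0, so ω_n = 22.7 rad/s and ζ = 8.7/(2·22.7) = 0.1916.
%OS = 100·exp(−πζ/√(1−ζ²)) = 100·exp(−π·0.1916/√0.9633) = 54.1%.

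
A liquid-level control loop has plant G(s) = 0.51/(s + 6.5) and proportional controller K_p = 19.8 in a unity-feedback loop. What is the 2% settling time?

T_s ≈ 0.241 s

Closed-loop transfer function: T(s) = K_p·G(s)/(1 + K_p·G(s)) = 10.1/(s + 6.5 + 10.1) = 10.1/(s + 16.6).
Time constant τ = 1/16.6 = 0.06025 s, so the 2% settling time is about 4τ = 0.241 s.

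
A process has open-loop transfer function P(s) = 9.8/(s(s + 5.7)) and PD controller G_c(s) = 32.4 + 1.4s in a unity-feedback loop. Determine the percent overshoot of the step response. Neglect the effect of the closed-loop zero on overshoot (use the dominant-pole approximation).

13%

Forward path: (32.4 + 1.4s)·9.8/(s(s+5.7)). The closed-loop characteristic equation is s² + (5.7 + 9.8·1.4)s + 9.8·32.4 = 0.
That is s² + 19.42s + 317.5 = 0, so ω_n = 17.82 rad/s and ζ = 19.42/(2·17.82) = 0.5449.
%OS = 100·exp(−πζ/√(1−ζ²)) = 13%.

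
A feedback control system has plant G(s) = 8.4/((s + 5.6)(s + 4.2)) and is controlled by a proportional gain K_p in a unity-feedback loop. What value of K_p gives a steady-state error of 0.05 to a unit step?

K_p = 53.2

The loop is type 0, so e_ss(step) = 1/(1 + K_pos) with K_pos = K_p·G(0).
G(0) = 0.3571. Require 1/(1 + K_p·0.3571) = 0.05, so 1 + 0.3571·K_p = 20.
K_p = (20 − 1)/0.3571 = 53.2.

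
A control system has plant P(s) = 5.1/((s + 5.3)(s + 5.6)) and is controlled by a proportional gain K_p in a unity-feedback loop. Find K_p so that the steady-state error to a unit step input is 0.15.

For a type-0 loop with proportional control, e_ss = 1/(1 + K_p·P(0)).
P(0) = 0.1718. Require 1/(1 + K_p·0.1718) = 0.15, so 1 + 0.1718·K_p = 6.667.
K_p = (6.667 − 1)/0.1718 = 33.

K_p = 33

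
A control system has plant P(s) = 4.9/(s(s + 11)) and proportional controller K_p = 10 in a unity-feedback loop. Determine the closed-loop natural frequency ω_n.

The closed-loop denominator is s(s+11) + 10·4.9 = s² + 11s + 49.
So ω_n² = 49 ⇒ ω_n = 7 rad/s, and ζ = 11/(2ω_n) = 0.786.

ω_n = 7 rad/s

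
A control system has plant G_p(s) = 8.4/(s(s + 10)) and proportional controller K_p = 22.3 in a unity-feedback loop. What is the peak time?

T_p = 0.247 s

The closed-loop denominator s² + 10s + 187.3 gives ω_n = √187.3 = 13.69 and ζ = 10/(2ω_n) = 0.3653.
Damped frequency ω_d = ω_n√(1−ζ²) = 12.74 rad/s, so peak time T_p = π/ω_d = 0.247 s.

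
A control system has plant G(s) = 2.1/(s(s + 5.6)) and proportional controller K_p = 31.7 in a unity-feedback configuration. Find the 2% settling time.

The closed-loop denominator s² + 5.6s + 66.57 gives ω_n = √66.57 = 8.159 and ζ = 5.6/(2ω_n) = 0.3432.
2% settling time T_s ≈ 4/(ζω_n) = 4/2.8 = 1.43 s.

T_s ≈ 1.43 s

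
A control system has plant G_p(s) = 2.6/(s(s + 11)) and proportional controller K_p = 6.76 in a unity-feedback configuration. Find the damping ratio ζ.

ζ = 1.31

The closed-loop denominator is s(s+11) + 6.76·2.6 = s² + 11s + 17.58.
So ω_n² = 17.58 ⇒ ω_n = 4.192 rad/s, and ζ = 11/(2ω_n) = 1.31.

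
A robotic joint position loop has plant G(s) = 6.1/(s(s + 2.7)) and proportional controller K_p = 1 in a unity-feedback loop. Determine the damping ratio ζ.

1 + K_p·G(s) = 0 gives s² + 2.7s + 6.1 = 0.
So ω_n² = 6.1 ⇒ ω_n = 2.47 rad/s, and ζ = 2.7/(2ω_n) = 0.547.

ζ = 0.547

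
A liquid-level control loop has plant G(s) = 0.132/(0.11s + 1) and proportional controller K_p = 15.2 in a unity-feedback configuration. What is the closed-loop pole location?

s = -27.33

Closed loop: T(s) = K_p·G/(1+K_p·G) = 2.006/(0.11s + 1 + 2.006), with pole at s = −(1 + 2.006)/0.11 = −27.33.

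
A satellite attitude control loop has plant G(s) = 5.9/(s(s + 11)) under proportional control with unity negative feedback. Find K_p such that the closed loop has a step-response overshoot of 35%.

K_p = 51

From %OS = 100·exp(−πζ/√(1−ζ²)) = 35%, ζ = −ln(0.35)/√(π²+ln²(0.35)) = 0.3169.
Characteristic equation s² + 11s + 5.9K_p = 0 gives ζ = 11/(2√(5.9K_p)).
Setting ζ = 0.3169: √(5.9K_p) = 11/(2·0.3169) = 17.35, so K_p = 301.1/5.9 = 51.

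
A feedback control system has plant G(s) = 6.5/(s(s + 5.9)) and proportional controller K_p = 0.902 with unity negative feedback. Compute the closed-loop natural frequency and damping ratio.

With unity feedback the closed-loop characteristic equation is s² + 5.9s + 0.902·6.5 = s² + 5.9s + 5.863 = 0.
Matching s² + 2ζω_n s + ω_n²: ω_n = √5.863 = 2.421 rad/s and 2ζω_n = 5.9, so ζ = 5.9/(2·2.421) = 1.22.

ω_n = 2.42 rad/s, ζ = 1.22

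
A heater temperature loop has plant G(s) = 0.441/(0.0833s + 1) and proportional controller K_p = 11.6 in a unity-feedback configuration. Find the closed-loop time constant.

Closed loop: T(s) = K_p·G/(1+K_p·G) = 5.116/(0.0833s + 1 + 5.116), with pole at s = −(1 + 5.116)/0.0833 = −73.42.
Closed-loop time constant τ = 1/73.42 = 0.0136 s.

τ = 0.0136 s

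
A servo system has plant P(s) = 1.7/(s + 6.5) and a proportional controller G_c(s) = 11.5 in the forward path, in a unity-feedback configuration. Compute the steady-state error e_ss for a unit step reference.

The loop is type 0. Static position error constant K_pos = G_c(0)·P(0) = 11.5·0.2615 = 3.008.
Steady-state error to a unit step: e_ss = 1/(1+K_pos) = 1/4.008 = 0.25.

0.25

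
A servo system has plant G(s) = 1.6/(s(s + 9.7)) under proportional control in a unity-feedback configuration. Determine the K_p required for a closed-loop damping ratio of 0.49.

Closed-loop characteristic equation: s² + 9.7s + K_p·1.6 = 0.
So ω_n = √(1.6K_p) and 2ζω_n = 9.7, giving ζ = 9.7/(2√(1.6K_p)).
Setting ζ = 0.49: √(1.6K_p) = 9.7/(2·0.49) = 9.898, so K_p = 97.97/1.6 = 61.2.

K_p = 61.2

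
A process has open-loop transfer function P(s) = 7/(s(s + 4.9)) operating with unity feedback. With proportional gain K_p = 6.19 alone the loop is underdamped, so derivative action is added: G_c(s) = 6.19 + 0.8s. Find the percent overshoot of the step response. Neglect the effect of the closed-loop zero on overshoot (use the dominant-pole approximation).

Forward path: (6.19 + 0.8s)·7/(s(s+4.9)). The closed-loop characteristic equation is s² + (4.9 + 7·0.8)s + 7·6.19 = 0.
That is s² + 10.5s + 43.33 = 0, so ω_n = 6.583 rad/s and ζ = 10.5/(2·6.583) = 0.7976.
%OS = 100·exp(−πζ/√(1−ζ²)) = 1.57%.

1.57%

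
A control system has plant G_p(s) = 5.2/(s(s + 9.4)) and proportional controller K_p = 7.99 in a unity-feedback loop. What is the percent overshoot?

The closed-loop denominator s² + 9.4s + 41.55 gives ω_n = √41.55 = 6.446 and ζ = 9.4/(2ω_n) = 0.7292.
%OS = 100·exp(−πζ/√(1−ζ²)) = 100·exp(−π·0.7292/√0.4683) = 3.52%.

3.52%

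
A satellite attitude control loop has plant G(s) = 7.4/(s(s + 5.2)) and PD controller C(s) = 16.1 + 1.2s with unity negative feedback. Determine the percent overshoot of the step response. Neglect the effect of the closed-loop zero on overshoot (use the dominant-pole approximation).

7.05%

Forward path: (16.1 + 1.2s)·7.4/(s(s+5.2)). The closed-loop characteristic equation is s² + (5.2 + 7.4·1.2)s + 7.4·16.1 = 0.
That is s² + 14.08s + 119.1 = 0, so ω_n = 10.92 rad/s and ζ = 14.08/(2·10.92) = 0.645.
%OS = 100·exp(−πζ/√(1−ζ²)) = 7.05%.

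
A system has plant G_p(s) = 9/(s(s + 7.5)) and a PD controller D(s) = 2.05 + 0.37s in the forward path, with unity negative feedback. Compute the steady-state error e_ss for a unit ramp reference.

0.407

The loop has one pole at the origin (type 1). Velocity error constant K_v = lim_{s→0} s·D(s)G_p(s) = 2.05·9/7.5 = 2.46.
Steady-state error to a unit ramp: e_ss = 1/K_v = 0.407.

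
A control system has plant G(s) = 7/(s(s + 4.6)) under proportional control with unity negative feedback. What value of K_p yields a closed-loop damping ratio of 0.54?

Closed-loop characteristic equation: s² + 4.6s + K_p·7 = 0.
So ω_n = √(7K_p) and 2ζω_n = 4.6, giving ζ = 4.6/(2√(7K_p)).
Setting ζ = 0.54: √(7K_p) = 4.6/(2·0.54) = 4.259, so K_p = 18.14/7 = 2.59.

K_p = 2.59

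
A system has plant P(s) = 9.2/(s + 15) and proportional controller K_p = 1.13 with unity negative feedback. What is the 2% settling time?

Closed-loop transfer function: T(s) = K_p·P(s)/(1 + K_p·P(s)) = 10.4/(s + 15 + 10.4) = 10.4/(s + 25.4).
Time constant τ = 1/25.4 = 0.03938 s, so the 2% settling time is about 4τ = 0.158 s.

T_s ≈ 0.158 s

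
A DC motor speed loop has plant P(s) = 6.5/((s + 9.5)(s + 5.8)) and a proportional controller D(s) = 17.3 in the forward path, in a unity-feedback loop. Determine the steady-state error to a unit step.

The loop is type 0. Static position error constant K_pos = D(0)·P(0) = 17.3·0.118 = 2.041.
Steady-state error to a unit step: e_ss = 1/(1+K_pos) = 1/3.041 = 0.329.

0.329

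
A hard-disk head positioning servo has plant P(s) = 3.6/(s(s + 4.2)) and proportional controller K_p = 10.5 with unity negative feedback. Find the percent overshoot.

Closed-loop characteristic equation: s² + 4.2s + 37.8 = 0, so ω_n = 6.148 rad/s and ζ = 4.2/(2·6.148) = 0.3416.
%OS = 100·exp(−πζ/√(1−ζ²)) = 100·exp(−π·0.3416/√0.8833) = 31.9%.

31.9%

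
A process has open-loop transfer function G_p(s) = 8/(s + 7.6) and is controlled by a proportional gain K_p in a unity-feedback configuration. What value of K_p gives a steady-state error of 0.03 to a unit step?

The loop is type 0, so e_ss(step) = 1/(1 + K_pos) with K_pos = K_p·G_p(0).
G_p(0) = 1.053. Require 1/(1 + K_p·1.053) = 0.03, so 1 + 1.053·K_p = 33.33.
K_p = (33.33 − 1)/1.053 = 30.7.

K_p = 30.7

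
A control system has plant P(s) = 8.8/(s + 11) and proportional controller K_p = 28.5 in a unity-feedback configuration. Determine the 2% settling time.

T_s ≈ 0.0153 s

Closed-loop transfer function: T(s) = K_p·P(s)/(1 + K_p·P(s)) = 250.8/(s + 11 + 250.8) = 250.8/(s + 261.8).
Time constant τ = 1/261.8 = 0.00382 s, so the 2% settling time is about 4τ = 0.0153 s.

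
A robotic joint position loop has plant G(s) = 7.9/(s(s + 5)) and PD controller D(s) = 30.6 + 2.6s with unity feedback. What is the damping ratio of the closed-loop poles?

ζ = 0.821

Forward path: (30.6 + 2.6s)·7.9/(s(s+5)). The closed-loop characteristic equation is s² + (5 + 7.9·2.6)s + 7.9·30.6 = 0.
That is s² + 25.54s + 241.7 = 0, so ω_n = 15.55 rad/s and ζ = 25.54/(2·15.55) = 0.8213.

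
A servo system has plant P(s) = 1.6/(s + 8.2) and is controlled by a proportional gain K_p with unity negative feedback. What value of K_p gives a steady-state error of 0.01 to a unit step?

The loop is type 0, so e_ss(step) = 1/(1 + K_pos) with K_pos = K_p·P(0).
P(0) = 0.1951. Require 1/(1 + K_p·0.1951) = 0.01, so 1 + 0.1951·K_p = 100.
K_p = (100 − 1)/0.1951 = 507.

K_p = 507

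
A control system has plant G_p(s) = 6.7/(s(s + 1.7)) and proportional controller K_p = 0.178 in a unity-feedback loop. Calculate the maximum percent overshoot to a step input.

From 1 + K_pG_p(s) = 0: s² + 1.7s + 1.193 = 0 ⇒ ω_n = 1.092, ζ = 0.7783.
%OS = 100·exp(−πζ/√(1−ζ²)) = 100·exp(−π·0.7783/√0.3942) = 2.03%.

2.03%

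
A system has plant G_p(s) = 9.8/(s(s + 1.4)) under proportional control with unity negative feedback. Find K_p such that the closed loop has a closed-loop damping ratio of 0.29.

K_p = 0.595

Closed-loop characteristic equation: s² + 1.4s + K_p·9.8 = 0.
So ω_n = √(9.8K_p) and 2ζω_n = 1.4, giving ζ = 1.4/(2√(9.8K_p)).
Setting ζ = 0.29: √(9.8K_p) = 1.4/(2·0.29) = 2.414, so K_p = 5.826/9.8 = 0.595.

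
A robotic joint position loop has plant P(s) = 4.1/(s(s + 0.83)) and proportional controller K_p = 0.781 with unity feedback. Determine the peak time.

T_p = 1.8 s

The closed-loop denominator s² + 0.83s + 3.202 gives ω_n = √3.202 = 1.789 and ζ = 0.83/(2ω_n) = 0.2319.
Damped frequency ω_d = ω_n√(1−ζ²) = 1.741 rad/s, so peak time T_p = π/ω_d = 1.8 s.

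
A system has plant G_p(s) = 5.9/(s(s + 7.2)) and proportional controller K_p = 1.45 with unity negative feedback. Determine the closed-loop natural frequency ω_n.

1 + K_p·G_p(s) = 0 gives s² + 7.2s + 8.555 = 0.
So ω_n² = 8.555 ⇒ ω_n = 2.925 rad/s, and ζ = 7.2/(2ω_n) = 1.23.

ω_n = 2.92 rad/s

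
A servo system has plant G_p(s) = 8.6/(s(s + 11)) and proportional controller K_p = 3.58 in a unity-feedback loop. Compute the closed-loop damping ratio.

ζ = 0.991

The closed-loop denominator is s(s+11) + 3.58·8.6 = s² + 11s + 30.79.
Matching s² + 2ζω_n s + ω_n²: ω_n = √30.79 = 5.549 rad/s and 2ζω_n = 11, so ζ = 11/(2·5.549) = 0.991.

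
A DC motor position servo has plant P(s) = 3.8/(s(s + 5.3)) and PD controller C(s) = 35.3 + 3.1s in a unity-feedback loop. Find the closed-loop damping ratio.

ζ = 0.737

Forward path: (35.3 + 3.1s)·3.8/(s(s+5.3)). The closed-loop characteristic equation is s² + (5.3 + 3.8·3.1)s + 3.8·35.3 = 0.
That is s² + 17.08s + 134.1 = 0, so ω_n = 11.58 rad/s and ζ = 17.08/(2·11.58) = 0.7374.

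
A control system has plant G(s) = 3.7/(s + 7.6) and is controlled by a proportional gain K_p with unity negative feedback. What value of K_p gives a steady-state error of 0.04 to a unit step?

K_p = 49.3

The loop is type 0, so e_ss(step) = 1/(1 + K_pos) with K_pos = K_p·G(0).
G(0) = 0.4868. Require 1/(1 + K_p·0.4868) = 0.04, so 1 + 0.4868·K_p = 25.
K_p = (25 − 1)/0.4868 = 49.3.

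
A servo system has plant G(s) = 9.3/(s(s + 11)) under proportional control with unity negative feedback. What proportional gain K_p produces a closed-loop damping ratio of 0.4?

Closed-loop characteristic equation: s² + 11s + K_p·9.3 = 0.
So ω_n = √(9.3K_p) and 2ζω_n = 11, giving ζ = 11/(2√(9.3K_p)).
Setting ζ = 0.4: √(9.3K_p) = 11/(2·0.4) = 13.75, so K_p = 189.1/9.3 = 20.3.

K_p = 20.3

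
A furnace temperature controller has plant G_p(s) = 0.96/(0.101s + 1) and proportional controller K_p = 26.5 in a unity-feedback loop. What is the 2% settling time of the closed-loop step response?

T_s ≈ 0.0153 s

Closed loop: T(s) = K_p·G_p/(1+K_p·G_p) = 25.44/(0.101s + 1 + 25.44), with pole at s = −(1 + 25.44)/0.101 = −261.8.
τ = 1/261.8 = 0.00382 s, so 2% settling time ≈ 4τ = 0.0153 s.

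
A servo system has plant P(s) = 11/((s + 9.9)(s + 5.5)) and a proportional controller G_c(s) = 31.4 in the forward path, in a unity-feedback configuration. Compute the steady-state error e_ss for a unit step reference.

0.136

The loop is type 0. Static position error constant K_pos = G_c(0)·P(0) = 31.4·0.202 = 6.343.
Steady-state error to a unit step: e_ss = 1/(1+K_pos) = 1/7.343 = 0.136.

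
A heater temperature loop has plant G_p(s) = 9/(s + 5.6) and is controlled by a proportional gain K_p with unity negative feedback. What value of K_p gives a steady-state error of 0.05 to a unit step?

Steady-state error for a unit step on this type-0 loop is 1/(1 + K_p·G_p(0)).
G_p(0) = 1.607. Require 1/(1 + K_p·1.607) = 0.05, so 1 + 1.607·K_p = 20.
K_p = (20 − 1)/1.607 = 11.8.

K_p = 11.8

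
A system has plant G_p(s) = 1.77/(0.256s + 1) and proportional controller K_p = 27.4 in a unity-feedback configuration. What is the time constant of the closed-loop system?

τ = 0.00517 s

Closed loop: T(s) = K_p·G_p/(1+K_p·G_p) = 48.5/(0.256s + 1 + 48.5), with pole at s = −(1 + 48.5)/0.256 = −193.4.
Closed-loop time constant τ = 1/193.4 = 0.00517 s.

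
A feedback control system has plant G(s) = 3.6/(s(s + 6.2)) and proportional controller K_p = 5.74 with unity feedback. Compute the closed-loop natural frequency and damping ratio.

ω_n = 4.55 rad/s, ζ = 0.682

1 + K_p·G(s) = 0 gives s² + 6.2s + 20.66 = 0.
So ω_n² = 20.66 ⇒ ω_n = 4.546 rad/s, and ζ = 6.2/(2ω_n) = 0.682.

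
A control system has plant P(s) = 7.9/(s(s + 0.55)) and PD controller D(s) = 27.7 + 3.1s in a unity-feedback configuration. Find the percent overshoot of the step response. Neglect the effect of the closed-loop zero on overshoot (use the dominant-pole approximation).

0.679%

Forward path: (27.7 + 3.1s)·7.9/(s(s+0.55)). The closed-loop characteristic equation is s² + (0.55 + 7.9·3.1)s + 7.9·27.7 = 0.
That is s² + 25.04s + 218.8 = 0, so ω_n = 14.79 rad/s and ζ = 25.04/(2·14.79) = 0.8464.
%OS = 100·exp(−πζ/√(1−ζ²)) = 0.679%.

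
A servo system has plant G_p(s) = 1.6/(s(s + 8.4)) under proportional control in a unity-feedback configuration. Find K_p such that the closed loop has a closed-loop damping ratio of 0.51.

Closed-loop characteristic equation: s² + 8.4s + K_p·1.6 = 0.
So ω_n = √(1.6K_p) and 2ζω_n = 8.4, giving ζ = 8.4/(2√(1.6K_p)).
Setting ζ = 0.51: √(1.6K_p) = 8.4/(2·0.51) = 8.235, so K_p = 67.82/1.6 = 42.4.

K_p = 42.4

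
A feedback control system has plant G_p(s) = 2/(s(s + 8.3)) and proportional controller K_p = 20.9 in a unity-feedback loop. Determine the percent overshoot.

7.21%

From 1 + K_pG_p(s) = 0: s² + 8.3s + 41.8 = 0 ⇒ ω_n = 6.465, ζ = 0.6419.
%OS = 100·exp(−πζ/√(1−ζ²)) = 100·exp(−π·0.6419/√0.588) = 7.21%.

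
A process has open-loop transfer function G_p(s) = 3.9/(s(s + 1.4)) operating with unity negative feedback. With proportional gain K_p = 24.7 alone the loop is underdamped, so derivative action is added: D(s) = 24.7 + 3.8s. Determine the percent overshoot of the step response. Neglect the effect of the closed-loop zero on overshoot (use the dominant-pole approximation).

0.996%

Forward path: (24.7 + 3.8s)·3.9/(s(s+1.4)). The closed-loop characteristic equation is s² + (1.4 + 3.9·3.8)s + 3.9·24.7 = 0.
That is s² + 16.22s + 96.33 = 0, so ω_n = 9.815 rad/s and ζ = 16.22/(2·9.815) = 0.8263.
%OS = 100·exp(−πζ/√(1−ζ²)) = 0.996%.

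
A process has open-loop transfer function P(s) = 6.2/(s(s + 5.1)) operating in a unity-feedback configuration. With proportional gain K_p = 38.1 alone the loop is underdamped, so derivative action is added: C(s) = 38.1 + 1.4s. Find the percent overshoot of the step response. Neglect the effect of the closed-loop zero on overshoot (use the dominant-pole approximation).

20.7%

Forward path: (38.1 + 1.4s)·6.2/(s(s+5.1)). The closed-loop characteristic equation is s² + (5.1 + 6.2·1.4)s + 6.2·38.1 = 0.
That is s² + 13.78s + 236.2 = 0, so ω_n = 15.37 rad/s and ζ = 13.78/(2·15.37) = 0.4483.
%OS = 100·exp(−πζ/√(1−ζ²)) = 20.7%.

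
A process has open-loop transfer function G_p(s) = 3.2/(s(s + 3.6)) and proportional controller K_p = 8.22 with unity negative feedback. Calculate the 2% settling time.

T_s ≈ 2.22 s

Closed-loop characteristic equation: s² + 3.6s + 26.3 = 0, so ω_n = 5.129 rad/s and ζ = 3.6/(2·5.129) = 0.351.
2% settling time T_s ≈ 4/(ζω_n) = 4/1.8 = 2.22 s.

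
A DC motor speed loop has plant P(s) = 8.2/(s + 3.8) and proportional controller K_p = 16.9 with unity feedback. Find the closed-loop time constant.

τ = 0.00702 s

Closed-loop transfer function: T(s) = K_p·P(s)/(1 + K_p·P(s)) = 138.6/(s + 3.8 + 138.6) = 138.6/(s + 142.4).
Time constant τ = 1/142.4 = 0.00702 s.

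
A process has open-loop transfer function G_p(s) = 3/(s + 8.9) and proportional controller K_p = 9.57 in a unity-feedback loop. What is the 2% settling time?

T_s ≈ 0.106 s

Closed-loop transfer function: T(s) = K_p·G_p(s)/(1 + K_p·G_p(s)) = 28.71/(s + 8.9 + 28.71) = 28.71/(s + 37.61).
Time constant τ = 1/37.61 = 0.02659 s, so the 2% settling time is about 4τ = 0.106 s.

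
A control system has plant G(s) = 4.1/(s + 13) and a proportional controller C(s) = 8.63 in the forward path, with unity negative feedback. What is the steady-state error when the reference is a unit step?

0.269

The loop is type 0. Static position error constant K_pos = C(0)·G(0) = 8.63·0.3154 = 2.722.
Steady-state error to a unit step: e_ss = 1/(1+K_pos) = 1/3.722 = 0.269.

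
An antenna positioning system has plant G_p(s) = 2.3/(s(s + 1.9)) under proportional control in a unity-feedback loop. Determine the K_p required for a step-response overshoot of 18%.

K_p = 1.71

From %OS = 100·exp(−πζ/√(1−ζ²)) = 18%, ζ = −ln(0.18)/√(π²+ln²(0.18)) = 0.4791.
Characteristic equation s² + 1.9s + 2.3K_p = 0 gives ζ = 1.9/(2√(2.3K_p)).
Setting ζ = 0.4791: √(2.3K_p) = 1.9/(2·0.4791) = 1.983, so K_p = 3.932/2.3 = 1.71.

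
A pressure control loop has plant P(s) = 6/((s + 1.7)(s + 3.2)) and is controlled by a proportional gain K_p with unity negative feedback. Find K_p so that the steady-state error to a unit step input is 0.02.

K_p = 44.4

The loop is type 0, so e_ss(step) = 1/(1 + K_pos) with K_pos = K_p·P(0).
P(0) = 1.103. Require 1/(1 + K_p·1.103) = 0.02, so 1 + 1.103·K_p = 50.
K_p = (50 − 1)/1.103 = 44.4.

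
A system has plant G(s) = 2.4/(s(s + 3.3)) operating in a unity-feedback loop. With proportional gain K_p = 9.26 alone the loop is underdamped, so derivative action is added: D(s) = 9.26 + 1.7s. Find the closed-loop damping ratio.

ζ = 0.783

Forward path: (9.26 + 1.7s)·2.4/(s(s+3.3)). The closed-loop characteristic equation is s² + (3.3 + 2.4·1.7)s + 2.4·9.26 = 0.
That is s² + 7.38s + 22.22 = 0, so ω_n = 4.714 rad/s and ζ = 7.38/(2·4.714) = 0.7827.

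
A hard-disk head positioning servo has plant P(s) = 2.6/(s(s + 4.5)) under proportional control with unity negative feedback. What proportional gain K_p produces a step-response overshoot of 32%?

K_p = 16.7

From %OS = 100·exp(−πζ/√(1−ζ²)) = 32%, ζ = −ln(0.32)/√(π²+ln²(0.32)) = 0.341.
Characteristic equation s² + 4.5s + 2.6K_p = 0 gives ζ = 4.5/(2√(2.6K_p)).
Setting ζ = 0.341: √(2.6K_p) = 4.5/(2·0.341) = 6.599, so K_p = 43.55/2.6 = 16.7.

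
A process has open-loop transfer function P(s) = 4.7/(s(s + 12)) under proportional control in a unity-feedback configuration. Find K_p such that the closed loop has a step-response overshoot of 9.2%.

K_p = 20.9

From %OS = 100·exp(−πζ/√(1−ζ²)) = 9.2%, ζ = −ln(0.092)/√(π²+ln²(0.092)) = 0.6048.
Characteristic equation s² + 12s + 4.7K_p = 0 gives ζ = 12/(2√(4.7K_p)).
Setting ζ = 0.6048: √(4.7K_p) = 12/(2·0.6048) = 9.92, so K_p = 98.41/4.7 = 20.9.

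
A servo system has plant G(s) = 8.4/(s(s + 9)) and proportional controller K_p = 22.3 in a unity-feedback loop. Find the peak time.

Closed-loop characteristic equation: s² + 9s + 187.3 = 0, so ω_n = 13.69 rad/s and ζ = 9/(2·13.69) = 0.3288.
Damped frequency ω_d = ω_n√(1−ζ²) = 12.93 rad/s, so peak time T_p = π/ω_d = 0.243 s.

T_p = 0.243 s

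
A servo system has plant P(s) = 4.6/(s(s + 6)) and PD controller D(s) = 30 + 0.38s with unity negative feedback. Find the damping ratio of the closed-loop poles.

Forward path: (30 + 0.38s)·4.6/(s(s+6)). The closed-loop characteristic equation is s² + (6 + 4.6·0.38)s + 4.6·30 = 0.
That is s² + 7.748s + 138 = 0, so ω_n = 11.75 rad/s and ζ = 7.748/(2·11.75) = 0.3298.

ζ = 0.33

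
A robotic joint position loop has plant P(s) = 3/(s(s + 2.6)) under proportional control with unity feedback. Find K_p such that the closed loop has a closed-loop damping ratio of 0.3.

Closed-loop characteristic equation: s² + 2.6s + K_p·3 = 0.
So ω_n = √(3K_p) and 2ζω_n = 2.6, giving ζ = 2.6/(2√(3K_p)).
Setting ζ = 0.3: √(3K_p) = 2.6/(2·0.3) = 4.333, so K_p = 18.78/3 = 6.26.

K_p = 6.26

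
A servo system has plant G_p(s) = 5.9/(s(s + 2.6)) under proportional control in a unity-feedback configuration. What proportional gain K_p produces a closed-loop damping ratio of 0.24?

Closed-loop characteristic equation: s² + 2.6s + K_p·5.9 = 0.
So ω_n = √(5.9K_p) and 2ζω_n = 2.6, giving ζ = 2.6/(2√(5.9K_p)).
Setting ζ = 0.24: √(5.9K_p) = 2.6/(2·0.24) = 5.417, so K_p = 29.34/5.9 = 4.97.

K_p = 4.97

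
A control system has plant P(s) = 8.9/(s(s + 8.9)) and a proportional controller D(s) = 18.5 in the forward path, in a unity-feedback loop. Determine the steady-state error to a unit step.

The open loop D(s)P(s) has a pole at the origin (type 1), so the static position error constant is infinite and e_ss = 1/(1+∞) = 0.

0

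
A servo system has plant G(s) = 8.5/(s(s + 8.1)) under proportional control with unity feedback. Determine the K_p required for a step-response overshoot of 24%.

From %OS = 100·exp(−πζ/√(1−ζ²)) = 24%, ζ = −ln(0.24)/√(π²+ln²(0.24)) = 0.4136.
Characteristic equation s² + 8.1s + 8.5K_p = 0 gives ζ = 8.1/(2√(8.5K_p)).
Setting ζ = 0.4136: √(8.5K_p) = 8.1/(2·0.4136) = 9.792, so K_p = 95.89/8.5 = 11.3.

K_p = 11.3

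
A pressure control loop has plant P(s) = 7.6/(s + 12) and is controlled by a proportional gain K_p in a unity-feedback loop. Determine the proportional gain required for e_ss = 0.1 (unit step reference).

K_p = 14.2

For a type-0 loop with proportional control, e_ss = 1/(1 + K_p·P(0)).
P(0) = 0.6333. Require 1/(1 + K_p·0.6333) = 0.1, so 1 + 0.6333·K_p = 10.
K_p = (10 − 1)/0.6333 = 14.2.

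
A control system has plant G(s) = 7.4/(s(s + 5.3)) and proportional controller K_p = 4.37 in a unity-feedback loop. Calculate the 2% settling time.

From 1 + K_pG(s) = 0: s² + 5.3s + 32.34 = 0 ⇒ ω_n = 5.687, ζ = 0.466.
2% settling time T_s ≈ 4/(ζω_n) = 4/2.65 = 1.51 s.

T_s ≈ 1.51 s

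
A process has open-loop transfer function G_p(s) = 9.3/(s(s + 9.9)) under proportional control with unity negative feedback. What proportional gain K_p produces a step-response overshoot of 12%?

From %OS = 100·exp(−πζ/√(1−ζ²)) = 12%, ζ = −ln(0.12)/√(π²+ln²(0.12)) = 0.5594.
Characteristic equation s² + 9.9s + 9.3K_p = 0 gives ζ = 9.9/(2√(9.3K_p)).
Setting ζ = 0.5594: √(9.3K_p) = 9.9/(2·0.5594) = 8.849, so K_p = 78.3/9.3 = 8.42.

K_p = 8.42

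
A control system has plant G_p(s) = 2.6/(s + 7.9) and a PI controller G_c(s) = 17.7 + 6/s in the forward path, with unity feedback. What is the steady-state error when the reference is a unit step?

0

The open loop G_c(s)G_p(s) has a pole at the origin (type 1), so the static position error constant is infinite and e_ss = 1/(1+∞) = 0.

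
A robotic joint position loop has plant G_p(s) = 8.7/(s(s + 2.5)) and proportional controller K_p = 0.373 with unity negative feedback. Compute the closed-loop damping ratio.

ζ = 0.694

1 + K_p·G_p(s) = 0 gives s² + 2.5s + 3.245 = 0.
Matching s² + 2ζω_n s + ω_n²: ω_n = √3.245 = 1.801 rad/s and 2ζω_n = 2.5, so ζ = 2.5/(2·1.801) = 0.694.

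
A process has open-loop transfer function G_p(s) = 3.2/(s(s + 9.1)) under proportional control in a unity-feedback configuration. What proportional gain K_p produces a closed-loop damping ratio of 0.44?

Closed-loop characteristic equation: s² + 9.1s + K_p·3.2 = 0.
So ω_n = √(3.2K_p) and 2ζω_n = 9.1, giving ζ = 9.1/(2√(3.2K_p)).
Setting ζ = 0.44: √(3.2K_p) = 9.1/(2·0.44) = 10.34, so K_p = 106.9/3.2 = 33.4.

K_p = 33.4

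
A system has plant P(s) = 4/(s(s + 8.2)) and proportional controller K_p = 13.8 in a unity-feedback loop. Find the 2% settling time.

From 1 + K_pP(s) = 0: s² + 8.2s + 55.2 = 0 ⇒ ω_n = 7.43, ζ = 0.5518.
2% settling time T_s ≈ 4/(ζω_n) = 4/4.1 = 0.976 s.

T_s ≈ 0.976 s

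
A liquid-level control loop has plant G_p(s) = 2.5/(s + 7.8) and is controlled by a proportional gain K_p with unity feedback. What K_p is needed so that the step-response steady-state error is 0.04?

K_p = 74.9

Steady-state error for a unit step on this type-0 loop is 1/(1 + K_p·G_p(0)).
G_p(0) = 0.3205. Require 1/(1 + K_p·0.3205) = 0.04, so 1 + 0.3205·K_p = 25.
K_p = (25 − 1)/0.3205 = 74.9.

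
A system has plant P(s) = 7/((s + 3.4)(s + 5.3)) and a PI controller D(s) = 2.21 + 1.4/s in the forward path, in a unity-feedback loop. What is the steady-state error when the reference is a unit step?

The open loop D(s)P(s) has a pole at the origin (type 1), so the static position error constant is infinite and e_ss = 1/(1+∞) = 0.

0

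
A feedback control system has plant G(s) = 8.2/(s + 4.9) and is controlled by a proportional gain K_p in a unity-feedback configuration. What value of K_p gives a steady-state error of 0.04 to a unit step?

K_p = 14.3

Steady-state error for a unit step on this type-0 loop is 1/(1 + K_p·G(0)).
G(0) = 1.673. Require 1/(1 + K_p·1.673) = 0.04, so 1 + 1.673·K_p = 25.
K_p = (25 − 1)/1.673 = 14.3.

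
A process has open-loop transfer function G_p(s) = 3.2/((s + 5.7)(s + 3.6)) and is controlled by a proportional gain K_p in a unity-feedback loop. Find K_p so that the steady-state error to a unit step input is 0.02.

K_p = 314

The loop is type 0, so e_ss(step) = 1/(1 + K_pos) with K_pos = K_p·G_p(0).
G_p(0) = 0.1559. Require 1/(1 + K_p·0.1559) = 0.02, so 1 + 0.1559·K_p = 50.
K_p = (50 − 1)/0.1559 = 314.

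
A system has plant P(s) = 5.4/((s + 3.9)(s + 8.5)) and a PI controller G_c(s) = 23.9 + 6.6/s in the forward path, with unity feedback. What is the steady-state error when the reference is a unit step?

0

The open loop G_c(s)P(s) has a pole at the origin (type 1), so the static position error constant is infinite and e_ss = 1/(1+∞) = 0.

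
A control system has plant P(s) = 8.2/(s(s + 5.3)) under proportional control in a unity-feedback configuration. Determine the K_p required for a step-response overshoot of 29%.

From %OS = 100·exp(−πζ/√(1−ζ²)) = 29%, ζ = −ln(0.29)/√(π²+ln²(0.29)) = 0.3666.
Characteristic equation s² + 5.3s + 8.2K_p = 0 gives ζ = 5.3/(2√(8.2K_p)).
Setting ζ = 0.3666: √(8.2K_p) = 5.3/(2·0.3666) = 7.229, so K_p = 52.25/8.2 = 6.37.

K_p = 6.37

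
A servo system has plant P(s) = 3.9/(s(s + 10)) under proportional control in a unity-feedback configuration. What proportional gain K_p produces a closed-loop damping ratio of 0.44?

Closed-loop characteristic equation: s² + 10s + K_p·3.9 = 0.
So ω_n = √(3.9K_p) and 2ζω_n = 10, giving ζ = 10/(2√(3.9K_p)).
Setting ζ = 0.44: √(3.9K_p) = 10/(2·0.44) = 11.36, so K_p = 129.1/3.9 = 33.1.

K_p = 33.1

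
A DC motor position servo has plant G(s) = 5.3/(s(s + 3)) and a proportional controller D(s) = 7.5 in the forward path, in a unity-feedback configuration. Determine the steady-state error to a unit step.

0

The open loop D(s)G(s) has a pole at the origin (type 1), so the static position error constant is infinite and e_ss = 1/(1+∞) = 0.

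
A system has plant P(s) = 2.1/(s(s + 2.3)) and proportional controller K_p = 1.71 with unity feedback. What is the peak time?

T_p = 2.09 s

From 1 + K_pP(s) = 0: s² + 2.3s + 3.591 = 0 ⇒ ω_n = 1.895, ζ = 0.6069.
Damped frequency ω_d = ω_n√(1−ζ²) = 1.506 rad/s, so peak time T_p = π/ω_d = 2.09 s.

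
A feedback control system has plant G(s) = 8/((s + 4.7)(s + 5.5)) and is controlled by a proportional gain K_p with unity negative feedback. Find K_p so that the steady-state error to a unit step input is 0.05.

Steady-state error for a unit step on this type-0 loop is 1/(1 + K_p·G(0)).
G(0) = 0.3095. Require 1/(1 + K_p·0.3095) = 0.05, so 1 + 0.3095·K_p = 20.
K_p = (20 − 1)/0.3095 = 61.4.

K_p = 61.4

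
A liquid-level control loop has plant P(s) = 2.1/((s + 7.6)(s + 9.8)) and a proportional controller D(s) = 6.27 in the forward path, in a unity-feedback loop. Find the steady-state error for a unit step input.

0.85

The loop is type 0. Static position error constant K_pos = D(0)·P(0) = 6.27·0.0282 = 0.1768.
Steady-state error to a unit step: e_ss = 1/(1+K_pos) = 1/1.177 = 0.85.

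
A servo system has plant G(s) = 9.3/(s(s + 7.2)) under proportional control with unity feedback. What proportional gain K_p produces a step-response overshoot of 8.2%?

K_p = 3.59

From %OS = 100·exp(−πζ/√(1−ζ²)) = 8.2%, ζ = −ln(0.082)/√(π²+ln²(0.082)) = 0.6228.
Characteristic equation s² + 7.2s + 9.3K_p = 0 gives ζ = 7.2/(2√(9.3K_p)).
Setting ζ = 0.6228: √(9.3K_p) = 7.2/(2·0.6228) = 5.78, so K_p = 33.41/9.3 = 3.59.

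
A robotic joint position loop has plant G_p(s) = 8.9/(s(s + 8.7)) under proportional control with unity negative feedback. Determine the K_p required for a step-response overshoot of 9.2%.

From %OS = 100·exp(−πζ/√(1−ζ²)) = 9.2%, ζ = −ln(0.092)/√(π²+ln²(0.092)) = 0.6048.
Characteristic equation s² + 8.7s + 8.9K_p = 0 gives ζ = 8.7/(2√(8.9K_p)).
Setting ζ = 0.6048: √(8.9K_p) = 8.7/(2·0.6048) = 7.192, so K_p = 51.73/8.9 = 5.81.

K_p = 5.81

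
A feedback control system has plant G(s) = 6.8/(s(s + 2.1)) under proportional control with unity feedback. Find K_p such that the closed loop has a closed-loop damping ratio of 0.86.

Closed-loop characteristic equation: s² + 2.1s + K_p·6.8 = 0.
So ω_n = √(6.8K_p) and 2ζω_n = 2.1, giving ζ = 2.1/(2√(6.8K_p)).
Setting ζ = 0.86: √(6.8K_p) = 2.1/(2·0.86) = 1.221, so K_p = 1.491/6.8 = 0.219.

K_p = 0.219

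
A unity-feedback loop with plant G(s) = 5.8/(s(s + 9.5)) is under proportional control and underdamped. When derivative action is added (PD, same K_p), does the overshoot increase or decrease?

With PD the characteristic equation becomes s² + (a + K·K_d)s + K·K_p = 0; the damping term grows, ζ rises, overshoot falls.

decrease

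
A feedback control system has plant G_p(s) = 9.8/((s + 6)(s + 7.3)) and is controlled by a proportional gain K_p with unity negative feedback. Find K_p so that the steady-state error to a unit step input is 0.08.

The loop is type 0, so e_ss(step) = 1/(1 + K_pos) with K_pos = K_p·G_p(0).
G_p(0) = 0.2237. Require 1/(1 + K_p·0.2237) = 0.08, so 1 + 0.2237·K_p = 12.5.
K_p = (12.5 − 1)/0.2237 = 51.4.

K_p = 51.4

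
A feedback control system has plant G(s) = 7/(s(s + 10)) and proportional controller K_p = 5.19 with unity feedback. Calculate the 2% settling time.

From 1 + K_pG(s) = 0: s² + 10s + 36.33 = 0 ⇒ ω_n = 6.027, ζ = 0.8295.
2% settling time T_s ≈ 4/(ζω_n) = 4/5 = 0.8 s.

T_s ≈ 0.8 s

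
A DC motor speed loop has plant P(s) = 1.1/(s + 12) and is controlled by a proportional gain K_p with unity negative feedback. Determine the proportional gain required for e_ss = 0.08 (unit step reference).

The loop is type 0, so e_ss(step) = 1/(1 + K_pos) with K_pos = K_p·P(0).
P(0) = 0.09167. Require 1/(1 + K_p·0.09167) = 0.08, so 1 + 0.09167·K_p = 12.5.
K_p = (12.5 − 1)/0.09167 = 125.

K_p = 125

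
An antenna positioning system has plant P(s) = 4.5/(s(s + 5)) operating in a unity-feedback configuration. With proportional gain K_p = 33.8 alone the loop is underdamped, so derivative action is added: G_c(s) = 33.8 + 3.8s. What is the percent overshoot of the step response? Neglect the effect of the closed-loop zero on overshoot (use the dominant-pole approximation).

0.177%

Forward path: (33.8 + 3.8s)·4.5/(s(s+5)). The closed-loop characteristic equation is s² + (5 + 4.5·3.8)s + 4.5·33.8 = 0.
That is s² + 22.1s + 152.1 = 0, so ω_n = 12.33 rad/s and ζ = 22.1/(2·12.33) = 0.896.
%OS = 100·exp(−πζ/√(1−ζ²)) = 0.177%.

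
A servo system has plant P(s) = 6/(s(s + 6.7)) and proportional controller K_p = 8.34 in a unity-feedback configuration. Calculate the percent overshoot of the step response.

Closed-loop characteristic equation: s² + 6.7s + 50.04 = 0, so ω_n = 7.074 rad/s and ζ = 6.7/(2·7.074) = 0.4736.
%OS = 100·exp(−πζ/√(1−ζ²)) = 100·exp(−π·0.4736/√0.7757) = 18.5%.

18.5%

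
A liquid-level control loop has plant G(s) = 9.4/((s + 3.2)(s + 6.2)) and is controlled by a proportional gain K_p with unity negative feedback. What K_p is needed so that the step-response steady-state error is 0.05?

Steady-state error for a unit step on this type-0 loop is 1/(1 + K_p·G(0)).
G(0) = 0.4738. Require 1/(1 + K_p·0.4738) = 0.05, so 1 + 0.4738·K_p = 20.
K_p = (20 − 1)/0.4738 = 40.1.

K_p = 40.1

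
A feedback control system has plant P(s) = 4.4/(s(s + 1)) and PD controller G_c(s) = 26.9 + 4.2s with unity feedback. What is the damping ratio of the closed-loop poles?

ζ = 0.895

Forward path: (26.9 + 4.2s)·4.4/(s(s+1)). The closed-loop characteristic equation is s² + (1 + 4.4·4.2)s + 4.4·26.9 = 0.
That is s² + 19.48s + 118.4 = 0, so ω_n = 10.88 rad/s and ζ = 19.48/(2·10.88) = 0.8953.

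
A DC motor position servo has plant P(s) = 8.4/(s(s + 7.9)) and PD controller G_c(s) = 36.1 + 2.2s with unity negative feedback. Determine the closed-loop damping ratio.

ζ = 0.757

Forward path: (36.1 + 2.2s)·8.4/(s(s+7.9)). The closed-loop characteristic equation is s² + (7.9 + 8.4·2.2)s + 8.4·36.1 = 0.
That is s² + 26.38s + 303.2 = 0, so ω_n = 17.41 rad/s and ζ = 26.38/(2·17.41) = 0.7574.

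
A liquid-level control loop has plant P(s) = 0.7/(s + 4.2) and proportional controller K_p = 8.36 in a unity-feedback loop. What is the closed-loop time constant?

τ = 0.0995 s

Closed-loop transfer function: T(s) = K_p·P(s)/(1 + K_p·P(s)) = 5.852/(s + 4.2 + 5.852) = 5.852/(s + 10.05).
Time constant τ = 1/10.05 = 0.0995 s.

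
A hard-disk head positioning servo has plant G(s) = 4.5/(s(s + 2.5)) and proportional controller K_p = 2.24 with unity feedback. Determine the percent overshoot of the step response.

From 1 + K_pG(s) = 0: s² + 2.5s + 10.08 = 0 ⇒ ω_n = 3.175, ζ = 0.3937.
%OS = 100·exp(−πζ/√(1−ζ²)) = 100·exp(−π·0.3937/√0.845) = 26%.

26%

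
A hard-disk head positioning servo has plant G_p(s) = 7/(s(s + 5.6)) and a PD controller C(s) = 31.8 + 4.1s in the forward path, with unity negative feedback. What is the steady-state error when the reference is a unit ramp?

0.0252

The loop has one pole at the origin (type 1). Velocity error constant K_v = lim_{s→0} s·C(s)G_p(s) = 31.8·7/5.6 = 39.75.
Steady-state error to a unit ramp: e_ss = 1/K_v = 0.0252.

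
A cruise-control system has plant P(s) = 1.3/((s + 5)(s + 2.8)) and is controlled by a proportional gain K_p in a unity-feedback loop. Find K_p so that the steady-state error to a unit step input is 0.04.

For a type-0 loop with proportional control, e_ss = 1/(1 + K_p·P(0)).
P(0) = 0.09286. Require 1/(1 + K_p·0.09286) = 0.04, so 1 + 0.09286·K_p = 25.
K_p = (25 − 1)/0.09286 = 258.

K_p = 258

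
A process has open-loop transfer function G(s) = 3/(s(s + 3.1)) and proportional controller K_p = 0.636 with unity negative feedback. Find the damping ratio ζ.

With unity feedback the closed-loop characteristic equation is s² + 3.1s + 0.636·3 = s² + 3.1s + 1.908 = 0.
So ω_n² = 1.908 ⇒ ω_n = 1.381 rad/s, and ζ = 3.1/(2ω_n) = 1.12.

ζ = 1.12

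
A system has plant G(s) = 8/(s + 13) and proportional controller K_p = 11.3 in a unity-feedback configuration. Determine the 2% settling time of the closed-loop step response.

Closed-loop transfer function: T(s) = K_p·G(s)/(1 + K_p·G(s)) = 90.4/(s + 13 + 90.4) = 90.4/(s + 103.4).
Time constant τ = 1/103.4 = 0.009671 s, so the 2% settling time is about 4τ = 0.0387 s.

T_s ≈ 0.0387 s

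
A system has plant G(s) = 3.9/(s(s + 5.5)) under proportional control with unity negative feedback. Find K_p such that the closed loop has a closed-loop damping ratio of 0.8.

K_p = 3.03

Closed-loop characteristic equation: s² + 5.5s + K_p·3.9 = 0.
So ω_n = √(3.9K_p) and 2ζω_n = 5.5, giving ζ = 5.5/(2√(3.9K_p)).
Setting ζ = 0.8: √(3.9K_p) = 5.5/(2·0.8) = 3.438, so K_p = 11.82/3.9 = 3.03.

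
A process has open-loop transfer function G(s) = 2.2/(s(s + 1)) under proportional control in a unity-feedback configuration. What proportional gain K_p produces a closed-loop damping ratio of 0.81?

K_p = 0.173

Closed-loop characteristic equation: s² + 1s + K_p·2.2 = 0.
So ω_n = √(2.2K_p) and 2ζω_n = 1, giving ζ = 1/(2√(2.2K_p)).
Setting ζ = 0.81: √(2.2K_p) = 1/(2·0.81) = 0.6173, so K_p = 0.381/2.2 = 0.173.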